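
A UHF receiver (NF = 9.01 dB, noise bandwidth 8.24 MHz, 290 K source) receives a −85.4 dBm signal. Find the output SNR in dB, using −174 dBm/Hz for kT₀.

Noise floor: N = −174 + 10 log₁₀(B) + NF
10 log₁₀(8.24×10⁶) = 69.16 dB
N = −174 + 69.16 + 9.01 = −95.83 dBm
SNR = P_sig − N = −85.4 − (−95.83) = 10.43 dB → 10.4 dB

10.4 dB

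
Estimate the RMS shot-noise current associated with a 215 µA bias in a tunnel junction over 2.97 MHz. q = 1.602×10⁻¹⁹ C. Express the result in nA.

I_n = √(2qI·B)
2qI·B = 2 × 1.602×10⁻¹⁹ × 2.15×10⁻⁴ × 2.97×10⁶ = 2.05×10⁻¹⁶ A²
I_n = √(2.05×10⁻¹⁶) = 1.43×10⁻⁸ A = 14.3 nA

14.3 nA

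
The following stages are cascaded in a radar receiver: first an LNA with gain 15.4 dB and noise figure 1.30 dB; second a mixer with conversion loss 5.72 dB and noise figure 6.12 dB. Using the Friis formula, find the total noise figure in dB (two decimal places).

1.58 dB

Convert to linear (a loss of L dB is a gain of −L dB): F_i = 10^(NF_i/10), G_i = 10^(G_i,dB/10)
  Stage 1: F_1 = 10^(1.30/10) = 1.349, G_1 = 10^(15.4/10) = 34.67
  Stage 2: F_2 = 10^(6.12/10) = 4.093, G_2 = 10^(−5.72/10) = 0.2679
Friis cascade:
  F = 1.349 + (4.093 − 1)/34.67 = 1.438
NF = 10 log₁₀(1.438) = 1.58 dB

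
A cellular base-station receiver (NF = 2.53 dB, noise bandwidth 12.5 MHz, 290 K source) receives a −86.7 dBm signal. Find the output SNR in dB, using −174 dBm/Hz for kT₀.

13.8 dB

Noise floor: N = −174 + 10 log₁₀(B) + NF
10 log₁₀(1.25×10⁷) = 70.97 dB
N = −174 + 70.97 + 2.53 = −100.50 dBm
SNR = P_sig − N = −86.7 − (−100.50) = 13.80 dB → 13.8 dB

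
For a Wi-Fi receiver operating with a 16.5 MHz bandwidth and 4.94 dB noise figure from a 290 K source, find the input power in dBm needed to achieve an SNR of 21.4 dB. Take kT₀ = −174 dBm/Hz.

−75.5 dBm

Sensitivity = −174 + 10 log₁₀(B) + NF + SNR_min
= −174 + 72.17 + 4.94 + 21.4
= −75.49 dBm → −75.5 dBm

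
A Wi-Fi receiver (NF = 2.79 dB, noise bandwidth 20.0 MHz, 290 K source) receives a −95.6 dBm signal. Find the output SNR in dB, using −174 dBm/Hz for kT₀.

2.6 dB

Noise floor: N = −174 + 10 log₁₀(B) + NF
10 log₁₀(2.00×10⁷) = 73.01 dB
N = −174 + 73.01 + 2.79 = −98.20 dBm
SNR = P_sig − N = −95.6 − (−98.20) = 2.60 dB → 2.6 dB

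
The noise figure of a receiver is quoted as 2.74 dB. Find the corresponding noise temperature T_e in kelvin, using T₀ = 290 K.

F = 10^(2.74/10) = 1.87932
T_e = (F − 1)·T₀ = (1.87932 − 1) × 290 = 255 K

255 K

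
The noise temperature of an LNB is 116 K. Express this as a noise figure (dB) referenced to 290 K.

F = 1 + T_e/T₀ = 1 + 116/290 = 1.4
NF = 10 log₁₀(1.4) = 1.46 dB

1.46 dB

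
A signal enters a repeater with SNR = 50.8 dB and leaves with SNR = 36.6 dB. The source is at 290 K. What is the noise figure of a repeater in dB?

14.2 dB

NF (dB) = SNR_in(dB) − SNR_out(dB) when the source is at T₀
NF = 50.8 − 36.6 = 14.2 dB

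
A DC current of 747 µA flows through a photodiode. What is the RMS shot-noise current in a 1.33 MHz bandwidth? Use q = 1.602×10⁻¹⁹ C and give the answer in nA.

17.8 nA

I_n = √(2qI·B)
2qI·B = 2 × 1.602×10⁻¹⁹ × 7.47×10⁻⁴ × 1.33×10⁶ = 3.18×10⁻¹⁶ A²
I_n = √(3.18×10⁻¹⁶) = 1.78×10⁻⁸ A = 17.8 nA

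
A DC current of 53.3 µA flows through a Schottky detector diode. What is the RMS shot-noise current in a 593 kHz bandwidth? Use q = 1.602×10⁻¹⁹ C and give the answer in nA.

3.18 nA

I_n = √(2qI·B)
2qI·B = 2 × 1.602×10⁻¹⁹ × 5.33×10⁻⁵ × 5.93×10⁵ = 1.01×10⁻¹⁷ A²
I_n = √(1.01×10⁻¹⁷) = 3.18×10⁻⁹ A = 3.18 nA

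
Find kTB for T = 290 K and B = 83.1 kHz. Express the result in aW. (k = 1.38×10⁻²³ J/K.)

333 aW

P_n = kTB = 1.38×10⁻²³ × 290 × 8.31×10⁴ = 3.33×10⁻¹⁶ W = 333 aW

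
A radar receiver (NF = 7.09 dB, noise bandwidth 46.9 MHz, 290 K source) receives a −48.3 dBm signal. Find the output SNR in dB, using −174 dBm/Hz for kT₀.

41.9 dB

Noise floor: N = −174 + 10 log₁₀(B) + NF
10 log₁₀(4.69×10⁷) = 76.71 dB
N = −174 + 76.71 + 7.09 = −90.20 dBm
SNR = P_sig − N = −48.3 − (−90.20) = 41.90 dB → 41.9 dB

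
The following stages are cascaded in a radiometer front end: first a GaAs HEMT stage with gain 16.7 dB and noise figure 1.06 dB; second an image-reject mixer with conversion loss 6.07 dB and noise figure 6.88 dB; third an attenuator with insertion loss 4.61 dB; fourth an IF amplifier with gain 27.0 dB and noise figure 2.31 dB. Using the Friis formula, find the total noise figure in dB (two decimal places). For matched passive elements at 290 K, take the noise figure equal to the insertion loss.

2.30 dB

Convert to linear (a loss of L dB is a gain of −L dB): F_i = 10^(NF_i/10), G_i = 10^(G_i,dB/10)
  Stage 1: F_1 = 10^(1.06/10) = 1.276, G_1 = 10^(16.7/10) = 46.77
  Stage 2: F_2 = 10^(6.88/10) = 4.875, G_2 = 10^(−6.07/10) = 0.2472
  Stage 3: F_3 = 10^(4.61/10) = 2.891, G_3 = 10^(−4.61/10) = 0.3459
  Stage 4: F_4 = 10^(2.31/10) = 1.702, G_4 = 10^(27.0/10) = 501.2
Friis cascade:
  F = 1.276 + (4.875 − 1)/46.77 + (2.891 − 1)/11.56 + (1.702 − 1)/3.999 = 1.698
NF = 10 log₁₀(1.698) = 2.30 dB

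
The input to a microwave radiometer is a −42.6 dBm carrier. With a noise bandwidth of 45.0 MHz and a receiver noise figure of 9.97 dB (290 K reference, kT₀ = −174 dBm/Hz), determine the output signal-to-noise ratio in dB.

Noise floor: N = −174 + 10 log₁₀(B) + NF
10 log₁₀(4.50×10⁷) = 76.53 dB
N = −174 + 76.53 + 9.97 = −87.50 dBm
SNR = P_sig − N = −42.6 − (−87.50) = 44.90 dB → 44.9 dB

44.9 dB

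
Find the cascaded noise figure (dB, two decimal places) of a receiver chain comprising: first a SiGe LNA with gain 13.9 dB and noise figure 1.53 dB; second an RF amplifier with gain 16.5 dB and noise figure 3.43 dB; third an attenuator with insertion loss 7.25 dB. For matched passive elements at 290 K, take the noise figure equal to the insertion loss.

1.69 dB

Convert to linear (a loss of L dB is a gain of −L dB): F_i = 10^(NF_i/10), G_i = 10^(G_i,dB/10)
  Stage 1: F_1 = 10^(1.53/10) = 1.422, G_1 = 10^(13.9/10) = 24.55
  Stage 2: F_2 = 10^(3.43/10) = 2.203, G_2 = 10^(16.5/10) = 44.67
  Stage 3: F_3 = 10^(7.25/10) = 5.309, G_3 = 10^(−7.25/10) = 0.1884
Friis cascade:
  F = 1.422 + (2.203 − 1)/24.55 + (5.309 − 1)/1096 = 1.475
NF = 10 log₁₀(1.475) = 1.69 dB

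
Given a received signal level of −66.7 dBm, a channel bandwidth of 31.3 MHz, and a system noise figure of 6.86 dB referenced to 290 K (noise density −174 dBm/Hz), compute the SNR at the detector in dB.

25.5 dB

Noise floor: N = −174 + 10 log₁₀(B) + NF
10 log₁₀(3.13×10⁷) = 74.96 dB
N = −174 + 74.96 + 6.86 = −92.18 dBm
SNR = P_sig − N = −66.7 − (−92.18) = 25.48 dB → 25.5 dB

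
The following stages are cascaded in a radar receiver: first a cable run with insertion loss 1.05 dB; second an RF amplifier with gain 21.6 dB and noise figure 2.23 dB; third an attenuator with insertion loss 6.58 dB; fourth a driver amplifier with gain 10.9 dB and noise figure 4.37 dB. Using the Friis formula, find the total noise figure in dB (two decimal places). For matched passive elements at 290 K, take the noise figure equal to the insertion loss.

3.48 dB

Convert to linear (a loss of L dB is a gain of −L dB): F_i = 10^(NF_i/10), G_i = 10^(G_i,dB/10)
  Stage 1: F_1 = 10^(1.05/10) = 1.274, G_1 = 10^(−1.05/10) = 0.7852
  Stage 2: F_2 = 10^(2.23/10) = 1.671, G_2 = 10^(21.6/10) = 144.5
  Stage 3: F_3 = 10^(6.58/10) = 4.550, G_3 = 10^(−6.58/10) = 0.2198
  Stage 4: F_4 = 10^(4.37/10) = 2.735, G_4 = 10^(10.9/10) = 12.30
Friis cascade:
  F = 1.274 + (1.671 − 1)/0.7852 + (4.550 − 1)/113.5 + (2.735 − 1)/24.95 = 2.229
NF = 10 log₁₀(2.229) = 3.48 dB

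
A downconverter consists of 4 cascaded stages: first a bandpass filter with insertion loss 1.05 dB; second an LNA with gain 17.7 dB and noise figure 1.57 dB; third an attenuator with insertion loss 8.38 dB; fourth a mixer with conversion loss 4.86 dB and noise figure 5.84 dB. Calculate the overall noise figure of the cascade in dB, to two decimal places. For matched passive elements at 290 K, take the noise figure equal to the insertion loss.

Convert to linear (a loss of L dB is a gain of −L dB): F_i = 10^(NF_i/10), G_i = 10^(G_i,dB/10)
  Stage 1: F_1 = 10^(1.05/10) = 1.274, G_1 = 10^(−1.05/10) = 0.7852
  Stage 2: F_2 = 10^(1.57/10) = 1.435, G_2 = 10^(17.7/10) = 58.88
  Stage 3: F_3 = 10^(8.38/10) = 6.887, G_3 = 10^(−8.38/10) = 0.1452
  Stage 4: F_4 = 10^(5.84/10) = 3.837, G_4 = 10^(−4.86/10) = 0.3266
Friis cascade:
  F = 1.274 + (1.435 − 1)/0.7852 + (6.887 − 1)/46.24 + (3.837 − 1)/6.714 = 2.378
NF = 10 log₁₀(2.378) = 3.76 dB

3.76 dB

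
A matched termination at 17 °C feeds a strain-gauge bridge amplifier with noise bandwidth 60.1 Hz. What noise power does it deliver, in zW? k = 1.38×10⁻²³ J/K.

241 zW

T = 17 °C + 273.15 = 290.15 K
P_n = kTB = 1.38×10⁻²³ × 290.15 × 6.01×10¹ = 2.41×10⁻¹⁹ W = 241 zW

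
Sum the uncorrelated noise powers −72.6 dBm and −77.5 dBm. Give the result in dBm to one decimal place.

Convert to linear, add, convert back:
P₁ = 5.50×10⁻¹¹ W, P₂ = 1.78×10⁻¹¹ W
P_tot = 7.27×10⁻¹¹ W → 10 log₁₀(P_tot / 10⁻³) = −71.4 dBm

−71.4 dBm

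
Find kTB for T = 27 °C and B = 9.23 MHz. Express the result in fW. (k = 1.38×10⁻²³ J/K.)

38.2 fW

T = 27 °C + 273.15 = 300.15 K
P_n = kTB = 1.38×10⁻²³ × 300.15 × 9.23×10⁶ = 3.82×10⁻¹⁴ W = 38.2 fW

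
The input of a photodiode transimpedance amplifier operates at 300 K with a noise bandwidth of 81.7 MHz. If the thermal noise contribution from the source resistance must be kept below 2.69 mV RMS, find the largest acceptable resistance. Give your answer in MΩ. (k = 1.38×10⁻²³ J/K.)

Johnson–Nyquist: V_n = √(4kTRB) ⇒ R = V_n² / (4kTB)
4kTB = 4 × 1.38×10⁻²³ × 300 × 8.17×10⁷ = 1.35×10⁻¹²
R = (2.69×10⁻³)² / 1.35×10⁻¹² = 5.35×10⁶ Ω = 5.35 MΩ

5.35 MΩ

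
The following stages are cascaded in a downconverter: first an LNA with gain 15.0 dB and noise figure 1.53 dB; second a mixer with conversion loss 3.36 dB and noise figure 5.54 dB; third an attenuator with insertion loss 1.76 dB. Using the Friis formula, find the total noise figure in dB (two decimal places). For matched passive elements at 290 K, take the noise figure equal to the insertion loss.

1.87 dB

Convert to linear (a loss of L dB is a gain of −L dB): F_i = 10^(NF_i/10), G_i = 10^(G_i,dB/10)
  Stage 1: F_1 = 10^(1.53/10) = 1.422, G_1 = 10^(15.0/10) = 31.62
  Stage 2: F_2 = 10^(5.54/10) = 3.581, G_2 = 10^(−3.36/10) = 0.4613
  Stage 3: F_3 = 10^(1.76/10) = 1.500, G_3 = 10^(−1.76/10) = 0.6668
Friis cascade:
  F = 1.422 + (3.581 − 1)/31.62 + (1.500 − 1)/14.59 = 1.538
NF = 10 log₁₀(1.538) = 1.87 dB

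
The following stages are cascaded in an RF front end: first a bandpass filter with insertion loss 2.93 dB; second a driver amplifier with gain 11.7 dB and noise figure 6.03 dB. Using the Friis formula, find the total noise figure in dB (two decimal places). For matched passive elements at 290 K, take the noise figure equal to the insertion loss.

8.96 dB

Convert to linear (a loss of L dB is a gain of −L dB): F_i = 10^(NF_i/10), G_i = 10^(G_i,dB/10)
  Stage 1: F_1 = 10^(2.93/10) = 1.963, G_1 = 10^(−2.93/10) = 0.5093
  Stage 2: F_2 = 10^(6.03/10) = 4.009, G_2 = 10^(11.7/10) = 14.79
Friis cascade:
  F = 1.963 + (4.009 − 1)/0.5093 = 7.870
NF = 10 log₁₀(7.870) = 8.96 dB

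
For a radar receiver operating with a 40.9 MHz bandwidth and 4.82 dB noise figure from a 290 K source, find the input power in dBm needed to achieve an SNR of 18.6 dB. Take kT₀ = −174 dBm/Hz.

−74.5 dBm

Sensitivity = −174 + 10 log₁₀(B) + NF + SNR_min
= −174 + 76.12 + 4.82 + 18.6
= −74.46 dBm → −74.5 dBm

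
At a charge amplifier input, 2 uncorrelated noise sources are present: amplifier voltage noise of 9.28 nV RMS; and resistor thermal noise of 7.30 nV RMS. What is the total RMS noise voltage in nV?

11.8 nV

Uncorrelated sources add in power (mean-square): V_tot = √(ΣV_i²)
V_tot = √[(9.28×10⁻⁹)² + (7.30×10⁻⁹)²] = 1.18×10⁻⁸ V = 11.8 nV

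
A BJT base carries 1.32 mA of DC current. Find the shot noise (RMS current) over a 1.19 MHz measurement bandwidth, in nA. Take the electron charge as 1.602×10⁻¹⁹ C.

I_n = √(2qI·B)
2qI·B = 2 × 1.602×10⁻¹⁹ × 1.32×10⁻³ × 1.19×10⁶ = 5.03×10⁻¹⁶ A²
I_n = √(5.03×10⁻¹⁶) = 2.24×10⁻⁸ A = 22.4 nA

22.4 nA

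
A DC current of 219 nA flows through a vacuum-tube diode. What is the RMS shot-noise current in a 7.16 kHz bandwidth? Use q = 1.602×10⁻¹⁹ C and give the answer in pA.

22.4 pA

I_n = √(2qI·B)
2qI·B = 2 × 1.602×10⁻¹⁹ × 2.19×10⁻⁷ × 7.16×10³ = 5.02×10⁻²² A²
I_n = √(5.02×10⁻²²) = 2.24×10⁻¹¹ A = 22.4 pA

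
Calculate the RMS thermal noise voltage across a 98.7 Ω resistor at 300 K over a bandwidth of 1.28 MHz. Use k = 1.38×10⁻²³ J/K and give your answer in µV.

1.45 µV

V_n = √(4kTRB)
4kTRB = 4 × 1.38×10⁻²³ × 300 × 9.87×10¹ × 1.28×10⁶ = 2.09×10⁻¹² V²
V_n = √(2.09×10⁻¹²) = 1.45×10⁻⁶ V = 1.45 µV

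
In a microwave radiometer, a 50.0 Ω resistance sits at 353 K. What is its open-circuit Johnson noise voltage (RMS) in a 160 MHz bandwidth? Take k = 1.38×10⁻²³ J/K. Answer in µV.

V_n = √(4kTRB)
4kTRB = 4 × 1.38×10⁻²³ × 353 × 5.00×10¹ × 1.60×10⁸ = 1.56×10⁻¹⁰ V²
V_n = √(1.56×10⁻¹⁰) = 1.25×10⁻⁵ V = 12.5 µV

12.5 µV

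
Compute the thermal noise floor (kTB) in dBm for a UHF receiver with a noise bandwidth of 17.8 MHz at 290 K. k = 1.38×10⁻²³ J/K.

−101.5 dBm

P_n = kTB = 1.38×10⁻²³ × 290 × 1.78×10⁷ = 7.12×10⁻¹⁴ W
In dBm: 10 log₁₀(7.12×10⁻¹⁴ / 10⁻³) = −101.5 dBm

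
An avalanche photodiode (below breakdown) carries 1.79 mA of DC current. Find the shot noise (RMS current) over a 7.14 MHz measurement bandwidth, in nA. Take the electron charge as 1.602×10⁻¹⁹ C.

64.0 nA

I_n = √(2qI·B)
2qI·B = 2 × 1.602×10⁻¹⁹ × 1.79×10⁻³ × 7.14×10⁶ = 4.09×10⁻¹⁵ A²
I_n = √(4.09×10⁻¹⁵) = 6.40×10⁻⁸ A = 64.0 nA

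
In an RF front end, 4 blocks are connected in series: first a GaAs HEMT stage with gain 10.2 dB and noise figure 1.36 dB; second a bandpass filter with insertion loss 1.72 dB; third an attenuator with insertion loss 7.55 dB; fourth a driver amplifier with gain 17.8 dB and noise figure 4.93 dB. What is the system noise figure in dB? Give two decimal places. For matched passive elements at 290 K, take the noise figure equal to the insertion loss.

Convert to linear (a loss of L dB is a gain of −L dB): F_i = 10^(NF_i/10), G_i = 10^(G_i,dB/10)
  Stage 1: F_1 = 10^(1.36/10) = 1.368, G_1 = 10^(10.2/10) = 10.47
  Stage 2: F_2 = 10^(1.72/10) = 1.486, G_2 = 10^(−1.72/10) = 0.6730
  Stage 3: F_3 = 10^(7.55/10) = 5.689, G_3 = 10^(−7.55/10) = 0.1758
  Stage 4: F_4 = 10^(4.93/10) = 3.112, G_4 = 10^(17.8/10) = 60.26
Friis cascade:
  F = 1.368 + (1.486 − 1)/10.47 + (5.689 − 1)/7.047 + (3.112 − 1)/1.239 = 3.784
NF = 10 log₁₀(3.784) = 5.78 dB

5.78 dB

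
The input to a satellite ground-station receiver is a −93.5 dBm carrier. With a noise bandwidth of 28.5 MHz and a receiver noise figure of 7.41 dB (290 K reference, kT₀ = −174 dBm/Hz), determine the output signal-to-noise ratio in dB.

Noise floor: N = −174 + 10 log₁₀(B) + NF
10 log₁₀(2.85×10⁷) = 74.55 dB
N = −174 + 74.55 + 7.41 = −92.04 dBm
SNR = P_sig − N = −93.5 − (−92.04) = −1.46 dB → −1.5 dB

−1.5 dB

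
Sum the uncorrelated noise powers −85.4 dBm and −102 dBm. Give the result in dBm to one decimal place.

−85.3 dBm

Convert to linear, add, convert back:
P₁ = 2.88×10⁻¹² W, P₂ = 6.31×10⁻¹⁴ W
P_tot = 2.95×10⁻¹² W → 10 log₁₀(P_tot / 10⁻³) = −85.3 dBm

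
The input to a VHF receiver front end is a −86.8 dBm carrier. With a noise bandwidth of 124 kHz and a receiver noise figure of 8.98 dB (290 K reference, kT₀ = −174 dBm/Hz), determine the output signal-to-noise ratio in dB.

27.3 dB

Noise floor: N = −174 + 10 log₁₀(B) + NF
10 log₁₀(1.24×10⁵) = 50.93 dB
N = −174 + 50.93 + 8.98 = −114.09 dBm
SNR = P_sig − N = −86.8 − (−114.09) = 27.29 dB → 27.3 dB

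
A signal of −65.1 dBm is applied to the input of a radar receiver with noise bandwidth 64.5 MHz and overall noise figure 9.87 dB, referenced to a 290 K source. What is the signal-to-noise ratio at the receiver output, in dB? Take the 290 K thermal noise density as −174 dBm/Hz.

20.9 dB

Noise floor: N = −174 + 10 log₁₀(B) + NF
10 log₁₀(6.45×10⁷) = 78.1 dB
N = −174 + 78.1 + 9.87 = −86.03 dBm
SNR = P_sig − N = −65.1 − (−86.03) = 20.93 dB → 20.9 dB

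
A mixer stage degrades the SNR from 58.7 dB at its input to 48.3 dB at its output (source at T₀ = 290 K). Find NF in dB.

10.4 dB

NF (dB) = SNR_in(dB) − SNR_out(dB) when the source is at T₀
NF = 58.7 − 48.3 = 10.4 dB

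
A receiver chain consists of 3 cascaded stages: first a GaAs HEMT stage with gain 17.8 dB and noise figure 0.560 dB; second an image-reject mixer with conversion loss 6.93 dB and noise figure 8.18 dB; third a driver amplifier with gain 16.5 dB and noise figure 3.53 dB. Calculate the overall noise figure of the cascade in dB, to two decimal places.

Convert to linear (a loss of L dB is a gain of −L dB): F_i = 10^(NF_i/10), G_i = 10^(G_i,dB/10)
  Stage 1: F_1 = 10^(0.560/10) = 1.138, G_1 = 10^(17.8/10) = 60.26
  Stage 2: F_2 = 10^(8.18/10) = 6.577, G_2 = 10^(−6.93/10) = 0.2028
  Stage 3: F_3 = 10^(3.53/10) = 2.254, G_3 = 10^(16.5/10) = 44.67
Friis cascade:
  F = 1.138 + (6.577 − 1)/60.26 + (2.254 − 1)/12.22 = 1.333
NF = 10 log₁₀(1.333) = 1.25 dB

1.25 dB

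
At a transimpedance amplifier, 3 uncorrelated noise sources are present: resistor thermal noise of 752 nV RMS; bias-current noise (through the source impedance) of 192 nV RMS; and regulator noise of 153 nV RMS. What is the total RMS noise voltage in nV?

791 nV

Uncorrelated sources add in power (mean-square): V_tot = √(ΣV_i²)
V_tot = √[(7.52×10⁻⁷)² + (1.92×10⁻⁷)² + (1.53×10⁻⁷)²] = 7.91×10⁻⁷ V = 791 nV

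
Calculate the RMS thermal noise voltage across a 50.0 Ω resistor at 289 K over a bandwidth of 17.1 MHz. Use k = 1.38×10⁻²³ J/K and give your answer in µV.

3.69 µV

V_n = √(4kTRB)
4kTRB = 4 × 1.38×10⁻²³ × 289 × 5.00×10¹ × 1.71×10⁷ = 1.36×10⁻¹¹ V²
V_n = √(1.36×10⁻¹¹) = 3.69×10⁻⁶ V = 3.69 µV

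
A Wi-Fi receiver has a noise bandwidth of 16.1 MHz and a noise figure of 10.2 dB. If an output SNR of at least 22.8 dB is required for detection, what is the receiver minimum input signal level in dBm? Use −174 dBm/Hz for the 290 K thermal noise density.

−68.9 dBm

Sensitivity = −174 + 10 log₁₀(B) + NF + SNR_min
= −174 + 72.07 + 10.2 + 22.8
= −68.93 dBm → −68.9 dBm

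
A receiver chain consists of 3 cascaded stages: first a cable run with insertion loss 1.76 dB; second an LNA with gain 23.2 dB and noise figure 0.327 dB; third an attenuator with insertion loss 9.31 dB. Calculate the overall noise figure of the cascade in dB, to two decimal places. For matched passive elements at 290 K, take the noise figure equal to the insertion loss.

2.23 dB

Convert to linear (a loss of L dB is a gain of −L dB): F_i = 10^(NF_i/10), G_i = 10^(G_i,dB/10)
  Stage 1: F_1 = 10^(1.76/10) = 1.500, G_1 = 10^(−1.76/10) = 0.6668
  Stage 2: F_2 = 10^(0.327/10) = 1.078, G_2 = 10^(23.2/10) = 208.9
  Stage 3: F_3 = 10^(9.31/10) = 8.531, G_3 = 10^(−9.31/10) = 0.1172
Friis cascade:
  F = 1.500 + (1.078 − 1)/0.6668 + (8.531 − 1)/139.3 = 1.671
NF = 10 log₁₀(1.671) = 2.23 dB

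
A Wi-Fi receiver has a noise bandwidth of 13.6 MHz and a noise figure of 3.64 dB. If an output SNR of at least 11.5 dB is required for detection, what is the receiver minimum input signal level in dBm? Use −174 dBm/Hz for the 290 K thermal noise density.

Sensitivity = −174 + 10 log₁₀(B) + NF + SNR_min
= −174 + 71.34 + 3.64 + 11.5
= −87.52 dBm → −87.5 dBm

−87.5 dBm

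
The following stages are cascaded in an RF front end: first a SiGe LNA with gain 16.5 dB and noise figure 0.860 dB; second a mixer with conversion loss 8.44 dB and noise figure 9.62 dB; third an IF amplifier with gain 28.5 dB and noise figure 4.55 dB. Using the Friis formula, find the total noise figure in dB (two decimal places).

Convert to linear (a loss of L dB is a gain of −L dB): F_i = 10^(NF_i/10), G_i = 10^(G_i,dB/10)
  Stage 1: F_1 = 10^(0.860/10) = 1.219, G_1 = 10^(16.5/10) = 44.67
  Stage 2: F_2 = 10^(9.62/10) = 9.162, G_2 = 10^(−8.44/10) = 0.1432
  Stage 3: F_3 = 10^(4.55/10) = 2.851, G_3 = 10^(28.5/10) = 707.9
Friis cascade:
  F = 1.219 + (9.162 − 1)/44.67 + (2.851 − 1)/6.397 = 1.691
NF = 10 log₁₀(1.691) = 2.28 dB

2.28 dB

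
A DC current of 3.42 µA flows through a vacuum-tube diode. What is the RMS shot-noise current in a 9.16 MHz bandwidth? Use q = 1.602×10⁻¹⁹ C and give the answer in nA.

I_n = √(2qI·B)
2qI·B = 2 × 1.602×10⁻¹⁹ × 3.42×10⁻⁶ × 9.16×10⁶ = 1.00×10⁻¹⁷ A²
I_n = √(1.00×10⁻¹⁷) = 3.17×10⁻⁹ A = 3.17 nA

3.17 nA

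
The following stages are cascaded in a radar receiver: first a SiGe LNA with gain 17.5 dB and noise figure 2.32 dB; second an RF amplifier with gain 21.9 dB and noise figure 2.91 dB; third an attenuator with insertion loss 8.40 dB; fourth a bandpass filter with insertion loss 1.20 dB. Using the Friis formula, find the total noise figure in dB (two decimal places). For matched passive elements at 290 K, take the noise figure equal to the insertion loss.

Convert to linear (a loss of L dB is a gain of −L dB): F_i = 10^(NF_i/10), G_i = 10^(G_i,dB/10)
  Stage 1: F_1 = 10^(2.32/10) = 1.706, G_1 = 10^(17.5/10) = 56.23
  Stage 2: F_2 = 10^(2.91/10) = 1.954, G_2 = 10^(21.9/10) = 154.9
  Stage 3: F_3 = 10^(8.40/10) = 6.918, G_3 = 10^(−8.40/10) = 0.1445
  Stage 4: F_4 = 10^(1.20/10) = 1.318, G_4 = 10^(−1.20/10) = 0.7586
Friis cascade:
  F = 1.706 + (1.954 − 1)/56.23 + (6.918 − 1)/8710 + (1.318 − 1)/1259 = 1.724
NF = 10 log₁₀(1.724) = 2.37 dB

2.37 dB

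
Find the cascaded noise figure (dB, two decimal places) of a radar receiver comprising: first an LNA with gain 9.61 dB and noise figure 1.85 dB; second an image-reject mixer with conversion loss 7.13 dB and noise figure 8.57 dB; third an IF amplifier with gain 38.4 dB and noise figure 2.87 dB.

4.37 dB

Convert to linear (a loss of L dB is a gain of −L dB): F_i = 10^(NF_i/10), G_i = 10^(G_i,dB/10)
  Stage 1: F_1 = 10^(1.85/10) = 1.531, G_1 = 10^(9.61/10) = 9.141
  Stage 2: F_2 = 10^(8.57/10) = 7.194, G_2 = 10^(−7.13/10) = 0.1936
  Stage 3: F_3 = 10^(2.87/10) = 1.936, G_3 = 10^(38.4/10) = 6918
Friis cascade:
  F = 1.531 + (7.194 − 1)/9.141 + (1.936 − 1)/1.770 = 2.738
NF = 10 log₁₀(2.738) = 4.37 dB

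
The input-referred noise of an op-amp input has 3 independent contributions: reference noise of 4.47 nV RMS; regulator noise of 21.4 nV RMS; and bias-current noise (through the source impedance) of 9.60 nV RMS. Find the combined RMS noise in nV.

Uncorrelated sources add in power (mean-square): V_tot = √(ΣV_i²)
V_tot = √[(4.47×10⁻⁹)² + (2.14×10⁻⁸)² + (9.60×10⁻⁹)²] = 2.39×10⁻⁸ V = 23.9 nV

23.9 nV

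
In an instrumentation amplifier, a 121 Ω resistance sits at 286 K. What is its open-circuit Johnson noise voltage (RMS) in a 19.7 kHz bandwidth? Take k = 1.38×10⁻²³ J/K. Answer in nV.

194 nV

V_n = √(4kTRB)
4kTRB = 4 × 1.38×10⁻²³ × 286 × 1.21×10² × 1.97×10⁴ = 3.76×10⁻¹⁴ V²
V_n = √(3.76×10⁻¹⁴) = 1.94×10⁻⁷ V = 194 nV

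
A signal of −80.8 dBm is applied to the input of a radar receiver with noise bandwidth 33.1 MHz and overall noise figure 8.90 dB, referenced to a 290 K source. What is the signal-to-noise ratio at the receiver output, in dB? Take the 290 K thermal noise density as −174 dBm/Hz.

Noise floor: N = −174 + 10 log₁₀(B) + NF
10 log₁₀(3.31×10⁷) = 75.2 dB
N = −174 + 75.2 + 8.90 = −89.90 dBm
SNR = P_sig − N = −80.8 − (−89.90) = 9.10 dB → 9.1 dB

9.1 dB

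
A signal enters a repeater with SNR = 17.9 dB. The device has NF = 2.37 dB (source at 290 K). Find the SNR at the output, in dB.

15.53 dB

By definition F = SNR_in/SNR_out, so in dB: SNR_out = SNR_in − NF
SNR_out = 17.9 − 2.37 = 15.53 dB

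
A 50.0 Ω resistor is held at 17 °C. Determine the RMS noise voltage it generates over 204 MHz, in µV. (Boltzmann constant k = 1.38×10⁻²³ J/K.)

12.8 µV

T = 17 °C + 273.15 = 290.15 K
V_n = √(4kTRB)
4kTRB = 4 × 1.38×10⁻²³ × 290.15 × 5.00×10¹ × 2.04×10⁸ = 1.63×10⁻¹⁰ V²
V_n = √(1.63×10⁻¹⁰) = 1.28×10⁻⁵ V = 12.8 µV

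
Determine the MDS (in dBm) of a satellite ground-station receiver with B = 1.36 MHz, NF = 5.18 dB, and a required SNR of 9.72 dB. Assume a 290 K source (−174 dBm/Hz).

Sensitivity = −174 + 10 log₁₀(B) + NF + SNR_min
= −174 + 61.34 + 5.18 + 9.72
= −97.76 dBm → −97.8 dBm

−97.8 dBm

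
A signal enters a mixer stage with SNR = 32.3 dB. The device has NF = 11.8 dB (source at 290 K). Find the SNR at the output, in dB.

By definition F = SNR_in/SNR_out, so in dB: SNR_out = SNR_in − NF
SNR_out = 32.3 − 11.8 = 20.5 dB

20.5 dB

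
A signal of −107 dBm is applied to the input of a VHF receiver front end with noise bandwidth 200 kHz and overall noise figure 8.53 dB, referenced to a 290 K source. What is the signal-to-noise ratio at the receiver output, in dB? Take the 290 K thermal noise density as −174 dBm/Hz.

Noise floor: N = −174 + 10 log₁₀(B) + NF
10 log₁₀(2.00×10⁵) = 53.01 dB
N = −174 + 53.01 + 8.53 = −112.46 dBm
SNR = P_sig − N = −107 − (−112.46) = 5.46 dB → 5.5 dB

5.5 dB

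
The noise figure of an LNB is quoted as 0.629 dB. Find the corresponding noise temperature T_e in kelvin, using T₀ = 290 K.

F = 10^(0.629/10) = 1.15585
T_e = (F − 1)·T₀ = (1.15585 − 1) × 290 = 45.2 K

45.2 K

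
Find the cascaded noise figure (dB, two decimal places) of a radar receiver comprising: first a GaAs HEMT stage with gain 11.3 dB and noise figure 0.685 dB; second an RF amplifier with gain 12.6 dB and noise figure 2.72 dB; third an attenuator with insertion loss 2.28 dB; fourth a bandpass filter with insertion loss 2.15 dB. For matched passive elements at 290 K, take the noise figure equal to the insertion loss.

Convert to linear (a loss of L dB is a gain of −L dB): F_i = 10^(NF_i/10), G_i = 10^(G_i,dB/10)
  Stage 1: F_1 = 10^(0.685/10) = 1.171, G_1 = 10^(11.3/10) = 13.49
  Stage 2: F_2 = 10^(2.72/10) = 1.871, G_2 = 10^(12.6/10) = 18.20
  Stage 3: F_3 = 10^(2.28/10) = 1.690, G_3 = 10^(−2.28/10) = 0.5916
  Stage 4: F_4 = 10^(2.15/10) = 1.641, G_4 = 10^(−2.15/10) = 0.6095
Friis cascade:
  F = 1.171 + (1.871 − 1)/13.49 + (1.690 − 1)/245.5 + (1.641 − 1)/145.2 = 1.243
NF = 10 log₁₀(1.243) = 0.94 dB

0.94 dB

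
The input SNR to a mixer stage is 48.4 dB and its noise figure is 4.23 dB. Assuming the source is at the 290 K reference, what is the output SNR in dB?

44.17 dB

By definition F = SNR_in/SNR_out, so in dB: SNR_out = SNR_in − NF
SNR_out = 48.4 − 4.23 = 44.17 dB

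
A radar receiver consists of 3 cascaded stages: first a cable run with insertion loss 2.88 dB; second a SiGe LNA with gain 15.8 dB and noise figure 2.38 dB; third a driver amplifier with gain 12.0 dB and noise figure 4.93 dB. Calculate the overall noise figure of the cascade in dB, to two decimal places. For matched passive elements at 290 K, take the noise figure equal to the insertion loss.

5.40 dB

Convert to linear (a loss of L dB is a gain of −L dB): F_i = 10^(NF_i/10), G_i = 10^(G_i,dB/10)
  Stage 1: F_1 = 10^(2.88/10) = 1.941, G_1 = 10^(−2.88/10) = 0.5152
  Stage 2: F_2 = 10^(2.38/10) = 1.730, G_2 = 10^(15.8/10) = 38.02
  Stage 3: F_3 = 10^(4.93/10) = 3.112, G_3 = 10^(12.0/10) = 15.85
Friis cascade:
  F = 1.941 + (1.730 − 1)/0.5152 + (3.112 − 1)/19.59 = 3.465
NF = 10 log₁₀(3.465) = 5.40 dB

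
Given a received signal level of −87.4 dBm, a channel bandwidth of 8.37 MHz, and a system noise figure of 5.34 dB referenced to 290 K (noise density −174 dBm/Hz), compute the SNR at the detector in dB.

Noise floor: N = −174 + 10 log₁₀(B) + NF
10 log₁₀(8.37×10⁶) = 69.23 dB
N = −174 + 69.23 + 5.34 = −99.43 dBm
SNR = P_sig − N = −87.4 − (−99.43) = 12.03 dB → 12.0 dB

12.0 dB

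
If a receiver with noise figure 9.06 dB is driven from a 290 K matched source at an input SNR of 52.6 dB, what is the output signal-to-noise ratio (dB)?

43.54 dB

By definition F = SNR_in/SNR_out, so in dB: SNR_out = SNR_in − NF
SNR_out = 52.6 − 9.06 = 43.54 dB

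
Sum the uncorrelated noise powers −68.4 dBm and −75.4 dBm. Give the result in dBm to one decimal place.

−67.6 dBm

Convert to linear, add, convert back:
P₁ = 1.45×10⁻¹⁰ W, P₂ = 2.88×10⁻¹¹ W
P_tot = 1.73×10⁻¹⁰ W → 10 log₁₀(P_tot / 10⁻³) = −67.6 dBm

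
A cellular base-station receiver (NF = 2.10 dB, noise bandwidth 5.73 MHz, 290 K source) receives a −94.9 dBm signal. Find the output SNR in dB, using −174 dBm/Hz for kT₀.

Noise floor: N = −174 + 10 log₁₀(B) + NF
10 log₁₀(5.73×10⁶) = 67.58 dB
N = −174 + 67.58 + 2.10 = −104.32 dBm
SNR = P_sig − N = −94.9 − (−104.32) = 9.42 dB → 9.4 dB

9.4 dB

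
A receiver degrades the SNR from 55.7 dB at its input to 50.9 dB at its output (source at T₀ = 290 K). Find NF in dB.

4.8 dB

NF (dB) = SNR_in(dB) − SNR_out(dB) when the source is at T₀
NF = 55.7 − 50.9 = 4.8 dB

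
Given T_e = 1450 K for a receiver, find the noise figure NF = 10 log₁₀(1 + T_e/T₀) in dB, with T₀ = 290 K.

F = 1 + T_e/T₀ = 1 + 1450/290 = 6
NF = 10 log₁₀(6) = 7.78 dB

7.78 dB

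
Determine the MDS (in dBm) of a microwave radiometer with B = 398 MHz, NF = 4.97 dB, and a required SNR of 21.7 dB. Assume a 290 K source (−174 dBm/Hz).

Sensitivity = −174 + 10 log₁₀(B) + NF + SNR_min
= −174 + 86 + 4.97 + 21.7
= −61.33 dBm → −61.3 dBm

−61.3 dBm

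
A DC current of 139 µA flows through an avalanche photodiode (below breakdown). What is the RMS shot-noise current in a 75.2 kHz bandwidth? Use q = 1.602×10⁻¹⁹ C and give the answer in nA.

1.83 nA

I_n = √(2qI·B)
2qI·B = 2 × 1.602×10⁻¹⁹ × 1.39×10⁻⁴ × 7.52×10⁴ = 3.35×10⁻¹⁸ A²
I_n = √(3.35×10⁻¹⁸) = 1.83×10⁻⁹ A = 1.83 nA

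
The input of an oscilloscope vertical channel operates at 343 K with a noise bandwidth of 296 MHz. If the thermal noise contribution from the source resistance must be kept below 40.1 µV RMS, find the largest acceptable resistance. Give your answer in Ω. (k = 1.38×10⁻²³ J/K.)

Johnson–Nyquist: V_n = √(4kTRB) ⇒ R = V_n² / (4kTB)
4kTB = 4 × 1.38×10⁻²³ × 343 × 2.96×10⁸ = 5.60×10⁻¹²
R = (4.01×10⁻⁵)² / 5.60×10⁻¹² = 2.87×10² Ω = 287 Ω

287 Ω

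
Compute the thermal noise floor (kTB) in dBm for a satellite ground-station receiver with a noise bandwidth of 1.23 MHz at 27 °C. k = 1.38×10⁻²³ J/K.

T = 27 °C + 273.15 = 300.15 K
P_n = kTB = 1.38×10⁻²³ × 300.15 × 1.23×10⁶ = 5.09×10⁻¹⁵ W
In dBm: 10 log₁₀(5.09×10⁻¹⁵ / 10⁻³) = −112.9 dBm

−112.9 dBm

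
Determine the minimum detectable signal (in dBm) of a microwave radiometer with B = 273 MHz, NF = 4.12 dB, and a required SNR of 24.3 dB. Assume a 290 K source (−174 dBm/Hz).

−61.2 dBm

Sensitivity = −174 + 10 log₁₀(B) + NF + SNR_min
= −174 + 84.36 + 4.12 + 24.3
= −61.22 dBm → −61.2 dBm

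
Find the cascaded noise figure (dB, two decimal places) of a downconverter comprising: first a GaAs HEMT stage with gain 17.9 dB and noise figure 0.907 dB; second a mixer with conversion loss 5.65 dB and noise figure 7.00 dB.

Convert to linear (a loss of L dB is a gain of −L dB): F_i = 10^(NF_i/10), G_i = 10^(G_i,dB/10)
  Stage 1: F_1 = 10^(0.907/10) = 1.232, G_1 = 10^(17.9/10) = 61.66
  Stage 2: F_2 = 10^(7.00/10) = 5.012, G_2 = 10^(−5.65/10) = 0.2723
Friis cascade:
  F = 1.232 + (5.012 − 1)/61.66 = 1.297
NF = 10 log₁₀(1.297) = 1.13 dB

1.13 dB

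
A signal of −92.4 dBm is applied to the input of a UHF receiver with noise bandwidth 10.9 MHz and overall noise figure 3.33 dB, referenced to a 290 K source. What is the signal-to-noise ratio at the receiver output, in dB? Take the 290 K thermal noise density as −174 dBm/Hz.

7.9 dB

Noise floor: N = −174 + 10 log₁₀(B) + NF
10 log₁₀(1.09×10⁷) = 70.37 dB
N = −174 + 70.37 + 3.33 = −100.30 dBm
SNR = P_sig − N = −92.4 − (−100.30) = 7.90 dB → 7.9 dB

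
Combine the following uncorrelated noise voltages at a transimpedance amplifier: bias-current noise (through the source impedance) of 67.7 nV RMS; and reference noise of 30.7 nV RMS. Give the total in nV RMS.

Uncorrelated sources add in power (mean-square): V_tot = √(ΣV_i²)
V_tot = √[(6.77×10⁻⁸)² + (3.07×10⁻⁸)²] = 7.43×10⁻⁸ V = 74.3 nV

74.3 nV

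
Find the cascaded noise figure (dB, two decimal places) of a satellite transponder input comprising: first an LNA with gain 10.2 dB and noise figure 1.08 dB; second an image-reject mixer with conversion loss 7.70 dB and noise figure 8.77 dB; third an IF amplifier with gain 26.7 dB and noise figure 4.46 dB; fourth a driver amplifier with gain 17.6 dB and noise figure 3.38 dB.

4.65 dB

Convert to linear (a loss of L dB is a gain of −L dB): F_i = 10^(NF_i/10), G_i = 10^(G_i,dB/10)
  Stage 1: F_1 = 10^(1.08/10) = 1.282, G_1 = 10^(10.2/10) = 10.47
  Stage 2: F_2 = 10^(8.77/10) = 7.534, G_2 = 10^(−7.70/10) = 0.1698
  Stage 3: F_3 = 10^(4.46/10) = 2.793, G_3 = 10^(26.7/10) = 467.7
  Stage 4: F_4 = 10^(3.38/10) = 2.178, G_4 = 10^(17.6/10) = 57.54
Friis cascade:
  F = 1.282 + (7.534 − 1)/10.47 + (2.793 − 1)/1.778 + (2.178 − 1)/831.8 = 2.916
NF = 10 log₁₀(2.916) = 4.65 dB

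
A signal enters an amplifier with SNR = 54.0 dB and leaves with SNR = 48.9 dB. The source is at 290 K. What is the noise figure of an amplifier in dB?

5.1 dB

NF (dB) = SNR_in(dB) − SNR_out(dB) when the source is at T₀
NF = 54.0 − 48.9 = 5.1 dB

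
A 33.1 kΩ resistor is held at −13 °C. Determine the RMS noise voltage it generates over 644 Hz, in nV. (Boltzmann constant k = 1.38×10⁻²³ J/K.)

553 nV

T = −13 °C + 273.15 = 260.15 K
V_n = √(4kTRB)
4kTRB = 4 × 1.38×10⁻²³ × 260.15 × 3.31×10⁴ × 6.44×10² = 3.06×10⁻¹³ V²
V_n = √(3.06×10⁻¹³) = 5.53×10⁻⁷ V = 553 nV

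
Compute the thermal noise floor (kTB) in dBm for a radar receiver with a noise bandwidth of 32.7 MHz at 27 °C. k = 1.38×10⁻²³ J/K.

T = 27 °C + 273.15 = 300.15 K
P_n = kTB = 1.38×10⁻²³ × 300.15 × 3.27×10⁷ = 1.35×10⁻¹³ W
In dBm: 10 log₁₀(1.35×10⁻¹³ / 10⁻³) = −98.7 dBm

−98.7 dBm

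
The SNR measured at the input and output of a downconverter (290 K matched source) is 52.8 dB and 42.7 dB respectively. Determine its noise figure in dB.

NF (dB) = SNR_in(dB) − SNR_out(dB) when the source is at T₀
NF = 52.8 − 42.7 = 10.1 dB

10.1 dB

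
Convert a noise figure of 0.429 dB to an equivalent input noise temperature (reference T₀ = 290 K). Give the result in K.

F = 10^(0.429/10) = 1.10382
T_e = (F − 1)·T₀ = (1.10382 − 1) × 290 = 30.1 K

30.1 K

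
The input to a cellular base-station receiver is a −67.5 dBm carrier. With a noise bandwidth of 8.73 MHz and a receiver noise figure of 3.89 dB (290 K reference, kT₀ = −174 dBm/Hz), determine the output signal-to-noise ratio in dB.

Noise floor: N = −174 + 10 log₁₀(B) + NF
10 log₁₀(8.73×10⁶) = 69.41 dB
N = −174 + 69.41 + 3.89 = −100.70 dBm
SNR = P_sig − N = −67.5 − (−100.70) = 33.20 dB → 33.2 dB

33.2 dB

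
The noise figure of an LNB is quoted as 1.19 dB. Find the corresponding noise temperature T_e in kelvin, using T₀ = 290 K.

F = 10^(1.19/10) = 1.31522
T_e = (F − 1)·T₀ = (1.31522 − 1) × 290 = 91.4 K

91.4 K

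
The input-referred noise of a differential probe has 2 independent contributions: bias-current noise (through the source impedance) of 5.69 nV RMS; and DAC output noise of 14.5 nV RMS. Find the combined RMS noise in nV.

15.6 nV

Uncorrelated sources add in power (mean-square): V_tot = √(ΣV_i²)
V_tot = √[(5.69×10⁻⁹)² + (1.45×10⁻⁸)²] = 1.56×10⁻⁸ V = 15.6 nV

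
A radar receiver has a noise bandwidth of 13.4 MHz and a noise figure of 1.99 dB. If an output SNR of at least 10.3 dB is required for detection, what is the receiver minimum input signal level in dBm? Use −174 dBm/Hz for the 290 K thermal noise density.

−90.4 dBm

Sensitivity = −174 + 10 log₁₀(B) + NF + SNR_min
= −174 + 71.27 + 1.99 + 10.3
= −90.44 dBm → −90.4 dBm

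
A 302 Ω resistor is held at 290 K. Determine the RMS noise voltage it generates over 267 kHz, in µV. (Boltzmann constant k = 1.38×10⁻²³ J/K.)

1.14 µV

V_n = √(4kTRB)
4kTRB = 4 × 1.38×10⁻²³ × 290 × 3.02×10² × 2.67×10⁵ = 1.29×10⁻¹² V²
V_n = √(1.29×10⁻¹²) = 1.14×10⁻⁶ V = 1.14 µV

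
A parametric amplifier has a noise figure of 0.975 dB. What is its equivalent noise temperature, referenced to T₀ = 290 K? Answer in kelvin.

73.0 K

F = 10^(0.975/10) = 1.2517
T_e = (F − 1)·T₀ = (1.2517 − 1) × 290 = 73.0 K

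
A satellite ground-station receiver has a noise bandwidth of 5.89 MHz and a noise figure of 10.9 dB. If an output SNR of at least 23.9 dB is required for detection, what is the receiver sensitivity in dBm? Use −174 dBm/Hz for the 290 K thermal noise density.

Sensitivity = −174 + 10 log₁₀(B) + NF + SNR_min
= −174 + 67.7 + 10.9 + 23.9
= −71.5 dBm → −71.5 dBm

−71.5 dBm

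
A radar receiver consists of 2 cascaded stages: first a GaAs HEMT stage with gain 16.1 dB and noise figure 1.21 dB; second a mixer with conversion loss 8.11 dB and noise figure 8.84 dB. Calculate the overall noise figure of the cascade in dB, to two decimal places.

1.72 dB

Convert to linear (a loss of L dB is a gain of −L dB): F_i = 10^(NF_i/10), G_i = 10^(G_i,dB/10)
  Stage 1: F_1 = 10^(1.21/10) = 1.321, G_1 = 10^(16.1/10) = 40.74
  Stage 2: F_2 = 10^(8.84/10) = 7.656, G_2 = 10^(−8.11/10) = 0.1545
Friis cascade:
  F = 1.321 + (7.656 − 1)/40.74 = 1.485
NF = 10 log₁₀(1.485) = 1.72 dB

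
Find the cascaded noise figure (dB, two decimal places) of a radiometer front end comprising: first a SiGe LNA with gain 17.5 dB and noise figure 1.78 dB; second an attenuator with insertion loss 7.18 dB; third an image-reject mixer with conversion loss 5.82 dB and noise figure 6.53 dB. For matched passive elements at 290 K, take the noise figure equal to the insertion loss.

Convert to linear (a loss of L dB is a gain of −L dB): F_i = 10^(NF_i/10), G_i = 10^(G_i,dB/10)
  Stage 1: F_1 = 10^(1.78/10) = 1.507, G_1 = 10^(17.5/10) = 56.23
  Stage 2: F_2 = 10^(7.18/10) = 5.224, G_2 = 10^(−7.18/10) = 0.1914
  Stage 3: F_3 = 10^(6.53/10) = 4.498, G_3 = 10^(−5.82/10) = 0.2618
Friis cascade:
  F = 1.507 + (5.224 − 1)/56.23 + (4.498 − 1)/10.76 = 1.907
NF = 10 log₁₀(1.907) = 2.80 dB

2.80 dB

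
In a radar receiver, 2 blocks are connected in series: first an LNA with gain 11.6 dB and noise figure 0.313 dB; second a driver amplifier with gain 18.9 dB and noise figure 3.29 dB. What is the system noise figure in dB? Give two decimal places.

Convert to linear (a loss of L dB is a gain of −L dB): F_i = 10^(NF_i/10), G_i = 10^(G_i,dB/10)
  Stage 1: F_1 = 10^(0.313/10) = 1.075, G_1 = 10^(11.6/10) = 14.45
  Stage 2: F_2 = 10^(3.29/10) = 2.133, G_2 = 10^(18.9/10) = 77.62
Friis cascade:
  F = 1.075 + (2.133 − 1)/14.45 = 1.153
NF = 10 log₁₀(1.153) = 0.62 dB

0.62 dB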